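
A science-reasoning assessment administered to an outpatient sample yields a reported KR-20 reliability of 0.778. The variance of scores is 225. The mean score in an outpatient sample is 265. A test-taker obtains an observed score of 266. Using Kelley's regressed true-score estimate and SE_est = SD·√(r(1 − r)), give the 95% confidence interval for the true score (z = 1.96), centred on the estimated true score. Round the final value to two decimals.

SD = √225 ≃ 15.000
Estimated true score = 0.778*266 + (1 − 0.778)*265 ≃ 265.778
SE_est = SD * √(r(1 − r)) = 15.000 * √0.173 ≃ 15.000 * 0.416 ≃ 6.234
CI = 265.778 ± 1.96 * 6.234 → [253.560, 277.996]

[253.56, 278.00]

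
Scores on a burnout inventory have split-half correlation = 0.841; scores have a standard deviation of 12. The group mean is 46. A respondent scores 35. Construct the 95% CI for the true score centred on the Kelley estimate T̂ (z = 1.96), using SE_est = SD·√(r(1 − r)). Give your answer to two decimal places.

Spearman-Brown: r = 2(0.841) / (1 + 0.841) = 1.682 / 1.841 ≈ 0.914
T̂ = r·X + (1 − r)·M = 0.914×35 + 0.086×46 ≈ 31.977 + 3.973 ≈ 35.950
SE_est = SD × √(r(1 − r)) = 12.000 × √0.079 ≈ 12.000 × 0.281 ≈ 3.371
95% CI: 35.950 ± 6.607 ≈ (29.343, 42.557)

[29.34, 42.56]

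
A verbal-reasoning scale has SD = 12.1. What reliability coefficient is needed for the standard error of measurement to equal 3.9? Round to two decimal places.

Required reliability = 1 − (SEM/SD)² = 1 − 0.104 ≈ 0.896

0.90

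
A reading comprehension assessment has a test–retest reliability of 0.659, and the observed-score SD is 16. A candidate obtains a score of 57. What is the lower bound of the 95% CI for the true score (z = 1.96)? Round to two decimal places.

38.69

SEM = 16.00000 × √(1 − 0.65900) = 16.00000 × √0.34100 ≃ 16.00000 × 0.58395 ≃ 9.34323
Margin = 1.96 × 9.34323 ≃ 18.31274
Lower bound: 57 − 18.31274 = 38.68726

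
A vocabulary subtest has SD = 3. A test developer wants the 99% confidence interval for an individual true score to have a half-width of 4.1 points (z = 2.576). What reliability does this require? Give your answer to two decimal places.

SEM needed = half-width / z = 4.1/2.576 ≃ 1.5916
r = 1 − (1.5916/3)² ≃ 1 − 0.2815 ≃ 0.7185

0.72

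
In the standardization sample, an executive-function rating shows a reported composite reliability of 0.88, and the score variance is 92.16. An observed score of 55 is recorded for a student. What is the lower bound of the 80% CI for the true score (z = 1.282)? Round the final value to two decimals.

σ = 92.16^(1/2) = 9.6000
The standard error of measurement is 9.6000×√(1 − 0.8800) ≈ 9.6000×0.3464 ≈ 3.3255.
Margin = 1.282 × 3.3255 ≈ 4.2633
Lower limit = 55 − 4.2633 ≈ 50.7367

50.74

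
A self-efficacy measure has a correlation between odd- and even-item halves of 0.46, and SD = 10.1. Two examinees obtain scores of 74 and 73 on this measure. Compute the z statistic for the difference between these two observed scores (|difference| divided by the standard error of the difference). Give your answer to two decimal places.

r_full = 2·0.46 / (1 + 0.46) ≈ 0.6301
SEM = 10.1000·√(1 − 0.6301) ≈ 6.1425
SE_diff = √2 · SEM ≈ 8.6867
z = 1 / 8.6867 ≈ 0.1151

0.12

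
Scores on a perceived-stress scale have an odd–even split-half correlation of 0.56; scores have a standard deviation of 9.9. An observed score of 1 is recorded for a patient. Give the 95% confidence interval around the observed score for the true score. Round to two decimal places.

r_full = 2·0.56 / (1 + 0.56) ≈ 0.7179
The standard error of measurement is 9.9000*√(1 − 0.7179) ≈ 9.9000*0.5311 ≈ 5.2577.
Half-width = 1.96*5.2577 ≈ 10.3052
Interval: (-9.3052, 11.3052)

[-9.31, 11.31]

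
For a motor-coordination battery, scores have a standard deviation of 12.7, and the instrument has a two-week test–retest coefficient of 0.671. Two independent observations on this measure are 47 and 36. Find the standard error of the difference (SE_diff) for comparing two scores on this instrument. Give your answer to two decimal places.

The standard error of measurement is 12.7000*√(1 − 0.6710) ≈ 12.7000*0.5736 ≈ 7.2845.
SE_diff = SEM * √2 ≈ 7.2845 * 1.4142 ≈ 10.3019

10.30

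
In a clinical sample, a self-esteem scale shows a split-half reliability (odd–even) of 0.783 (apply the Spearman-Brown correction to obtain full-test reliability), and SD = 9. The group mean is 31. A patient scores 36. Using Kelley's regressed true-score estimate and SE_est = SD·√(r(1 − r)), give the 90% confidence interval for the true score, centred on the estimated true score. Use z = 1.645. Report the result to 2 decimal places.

[30.55, 40.23]

Full-length reliability (Spearman-Brown) = 2(0.783)/(1+0.783) ≈ 0.8783
T̂ = 0.8783(36) + 0.1217(31) ≈ 35.3915
SE_est = 9.0000*√(0.8783*0.1217) ≈ 2.9425
CI = 35.3915 ± 1.645 * 2.9425 → [30.5511, 40.2319]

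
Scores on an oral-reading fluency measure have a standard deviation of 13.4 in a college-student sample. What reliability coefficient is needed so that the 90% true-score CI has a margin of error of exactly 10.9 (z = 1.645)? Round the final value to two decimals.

0.76

Required SEM = 10.9 / 1.645 ≈ 6.6261
Required reliability = 1 − (SEM/SD)² = 1 − 0.2445 ≈ 0.7555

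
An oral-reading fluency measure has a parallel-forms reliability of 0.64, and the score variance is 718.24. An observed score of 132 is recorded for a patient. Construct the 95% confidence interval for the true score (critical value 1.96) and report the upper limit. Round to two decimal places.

σ = 718.24^(1/2) = 26.80000
SEM = 26.80000 * √(1 − 0.64000) = 26.80000 * √0.36000 ≈ 26.80000 * 0.60000 ≈ 16.08000
1.96 * SEM ≈ 31.51680
Upper limit = 132 + 31.51680 ≈ 163.51680

163.52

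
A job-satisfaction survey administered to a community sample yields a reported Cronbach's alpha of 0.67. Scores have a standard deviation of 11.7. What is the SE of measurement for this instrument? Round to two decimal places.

SEM = 11.700*√(1 − 0.670) ≈ 6.721

6.72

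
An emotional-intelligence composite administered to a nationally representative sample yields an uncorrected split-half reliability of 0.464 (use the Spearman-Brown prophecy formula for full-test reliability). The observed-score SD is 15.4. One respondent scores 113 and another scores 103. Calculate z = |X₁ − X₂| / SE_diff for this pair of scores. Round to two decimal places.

0.76

Spearman-Brown: r = 2(0.464) / (1 + 0.464) = 0.928 / 1.464 ≈ 0.634
The standard error of measurement is 15.400*√(1 − 0.634) ≈ 15.400*0.605 ≈ 9.318.
SE_diff = SEM * √2 ≈ 9.318 * 1.414 ≈ 13.178
z = |113 − 103| / 13.178 = 10 / 13.178 ≈ 0.759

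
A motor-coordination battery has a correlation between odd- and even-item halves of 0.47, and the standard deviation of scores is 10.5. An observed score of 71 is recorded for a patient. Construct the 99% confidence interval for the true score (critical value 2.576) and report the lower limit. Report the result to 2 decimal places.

Full-length reliability (Spearman-Brown) = 2(0.47)/(1+0.47) ≃ 0.639
SEM = 10.500 · √(1 − 0.639) = 10.500 · √0.361 ≃ 10.500 · 0.600 ≃ 6.305
Half-width = 2.576·6.305 ≃ 16.241
Lower limit = 71 − 16.241 ≃ 54.759

54.76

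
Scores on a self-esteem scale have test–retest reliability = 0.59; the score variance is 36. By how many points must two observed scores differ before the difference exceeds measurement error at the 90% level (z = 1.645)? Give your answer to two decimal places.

8.94

SD = √36 ≈ 6.0000
SEM = 6.0000×√(1 − 0.5900) ≈ 3.8419
SE_diff = √2 × SEM ≈ 5.4332
Smallest detectable difference = 1.645×5.4332 ≈ 8.9377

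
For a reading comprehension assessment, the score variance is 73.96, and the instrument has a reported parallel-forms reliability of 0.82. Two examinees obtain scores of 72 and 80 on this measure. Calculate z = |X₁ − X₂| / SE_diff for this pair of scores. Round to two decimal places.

σ = 73.96^(1/2) = 8.60000
SEM = 8.60000·√(1 − 0.82000) ≃ 3.64867
SE_diff = √2 · SEM ≃ 5.16000
z = 8 / 5.16000 ≃ 1.55039

1.55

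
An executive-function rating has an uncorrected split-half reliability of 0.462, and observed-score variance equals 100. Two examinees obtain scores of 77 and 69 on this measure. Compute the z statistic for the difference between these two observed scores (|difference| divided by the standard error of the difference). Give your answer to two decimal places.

σ = 100^(1/2) = 10.0000
Full-length reliability (Spearman-Brown) = 2(0.462)/(1+0.462) ≈ 0.6320
SEM = 10.0000 × √(1 − 0.6320) = 10.0000 × √0.3680 ≈ 10.0000 × 0.6066 ≈ 6.0662
SE_diff = SEM × √2 ≈ 6.0662 × 1.4142 ≈ 8.5789
z = 8 / 8.5789 ≈ 0.9325

0.93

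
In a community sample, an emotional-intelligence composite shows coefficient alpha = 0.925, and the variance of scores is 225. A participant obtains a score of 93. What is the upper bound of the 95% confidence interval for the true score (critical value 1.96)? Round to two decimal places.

101.05

SD = √225 = 15.00000
The standard error of measurement is 15.00000×√(1 − 0.92500) ≈ 15.00000×0.27386 ≈ 4.10792.
Margin = 1.96 × 4.10792 ≈ 8.05152
Upper limit = 93 + 8.05152 ≈ 101.05152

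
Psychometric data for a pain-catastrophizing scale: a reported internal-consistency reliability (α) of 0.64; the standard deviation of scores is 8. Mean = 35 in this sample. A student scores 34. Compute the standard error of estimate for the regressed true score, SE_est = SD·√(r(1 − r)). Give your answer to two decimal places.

3.84

SE_est = 8.000·√(0.640·0.360) ≈ 3.840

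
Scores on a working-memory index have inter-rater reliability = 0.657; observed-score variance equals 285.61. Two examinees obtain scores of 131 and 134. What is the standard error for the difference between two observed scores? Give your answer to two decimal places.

14.00

SD = √285.61 ≈ 16.90000
SEM = 16.90000*√(1 − 0.65700) ≈ 9.89769
Standard error of the difference = 9.89769·√2 ≈ 13.99744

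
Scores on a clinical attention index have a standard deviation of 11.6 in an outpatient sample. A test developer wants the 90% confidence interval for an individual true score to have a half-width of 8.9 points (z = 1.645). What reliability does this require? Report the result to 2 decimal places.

0.78

Required SEM = 8.9 / 1.645 ≈ 5.41033
r = 1 − (SEM / SD)² = 1 − (5.41033 / 11.6)² ≈ 1 − 0.21754 ≈ 0.78246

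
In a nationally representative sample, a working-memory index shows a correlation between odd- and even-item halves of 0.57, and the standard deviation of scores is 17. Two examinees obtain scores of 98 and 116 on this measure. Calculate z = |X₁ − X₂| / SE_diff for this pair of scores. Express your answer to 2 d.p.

r_full = 2·0.57 / (1 + 0.57) ≃ 0.72611
SEM = 17.00000×√(1 − 0.72611) ≃ 8.89679
SE_diff = SEM × √2 ≃ 8.89679 × 1.41421 ≃ 12.58196
z = |98 − 116| / 12.58196 = 18 / 12.58196 ≃ 1.43062

1.43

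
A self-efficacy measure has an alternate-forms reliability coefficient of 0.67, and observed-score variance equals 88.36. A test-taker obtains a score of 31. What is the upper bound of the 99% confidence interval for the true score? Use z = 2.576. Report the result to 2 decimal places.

σ = 88.36^(1/2) = 9.400
SEM = 9.400·√(1 − 0.670) ≈ 5.400
Margin = 2.576 · 5.400 ≈ 13.910
Upper bound: 31 + 13.910 = 44.910

44.91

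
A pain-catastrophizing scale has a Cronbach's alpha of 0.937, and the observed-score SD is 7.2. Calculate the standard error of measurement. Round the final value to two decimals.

SEM = 7.2000 · √(1 − 0.9370) = 7.2000 · √0.0630 ≈ 7.2000 · 0.2510 ≈ 1.8072

1.81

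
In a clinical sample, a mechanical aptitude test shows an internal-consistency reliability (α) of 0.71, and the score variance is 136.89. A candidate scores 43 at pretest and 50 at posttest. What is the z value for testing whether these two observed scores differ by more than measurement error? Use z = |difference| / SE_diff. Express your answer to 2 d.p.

SD = √136.89 = 11.700
SEM = 11.700*√(1 − 0.710) ≈ 6.301
SE_diff = SEM * √2 ≈ 6.301 * 1.414 ≈ 8.910
z = |43 − 50| / 8.910 = 7 / 8.910 ≈ 0.786

0.79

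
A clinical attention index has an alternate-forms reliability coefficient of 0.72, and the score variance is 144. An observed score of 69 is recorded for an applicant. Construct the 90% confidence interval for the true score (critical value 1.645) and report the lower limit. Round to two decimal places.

58.55

SD = √144 ≈ 12.00000
The standard error of measurement is 12.00000*√(1 − 0.72000) ≈ 12.00000*0.52915 ≈ 6.34980.
Half-width = 1.645*6.34980 ≈ 10.44543
Lower limit = 69 − 10.44543 ≈ 58.55457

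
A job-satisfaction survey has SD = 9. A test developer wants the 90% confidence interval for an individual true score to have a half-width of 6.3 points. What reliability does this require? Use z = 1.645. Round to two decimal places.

SEM needed = half-width / z = 6.3/1.645 ≈ 3.830
r = 1 − (3.830/9)² ≈ 1 − 0.181 ≈ 0.819

0.82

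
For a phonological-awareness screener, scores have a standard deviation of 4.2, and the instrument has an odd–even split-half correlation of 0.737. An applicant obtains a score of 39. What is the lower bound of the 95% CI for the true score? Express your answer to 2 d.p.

35.80

Full-length reliability (Spearman-Brown) = 2(0.737)/(1+0.737) ≈ 0.84859
SEM = 4.20000·√(1 − 0.84859) ≈ 1.63428
Half-width = 1.96·1.63428 ≈ 3.20319
Lower limit = 39 − 3.20319 ≈ 35.79681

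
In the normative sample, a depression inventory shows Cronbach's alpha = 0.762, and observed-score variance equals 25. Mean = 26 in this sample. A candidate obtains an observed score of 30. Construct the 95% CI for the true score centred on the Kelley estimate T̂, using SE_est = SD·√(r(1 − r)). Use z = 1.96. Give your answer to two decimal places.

[24.87, 33.22]

SD = √25 ≈ 5.0000
T̂ = r·X + (1 − r)·M = 0.7620·30 + 0.2380·26 = 22.8600 + 6.1880 ≈ 29.0480
SE_est = SD · √(r(1 − r)) = 5.0000 · √0.1814 ≈ 5.0000 · 0.4259 ≈ 2.1293
95% CI: 29.0480 ± 4.1734 ≈ (24.8746, 33.2214)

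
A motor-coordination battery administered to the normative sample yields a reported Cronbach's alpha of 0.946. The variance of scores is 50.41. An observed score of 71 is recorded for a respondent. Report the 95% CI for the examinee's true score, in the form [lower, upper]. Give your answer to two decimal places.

[67.77, 74.23]

SD = √50.41 ≃ 7.100
SEM = 7.100·√(1 − 0.946) ≃ 1.650
Margin = 1.96 · 1.650 ≃ 3.234
95% CI: 71 ± 3.234 = [67.766, 74.234]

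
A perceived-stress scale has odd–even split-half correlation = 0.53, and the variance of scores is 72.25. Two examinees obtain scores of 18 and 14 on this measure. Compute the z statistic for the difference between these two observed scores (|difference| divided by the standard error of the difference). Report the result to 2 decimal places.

0.60

σ = 72.25^(1/2) = 8.500
Full-length reliability (Spearman-Brown) = 2(0.53)/(1+0.53) ≈ 0.693
SEM = 8.500·√(1 − 0.693) ≈ 4.711
Standard error of the difference = 4.711·√2 ≈ 6.662
z = 4 / 6.662 ≈ 0.600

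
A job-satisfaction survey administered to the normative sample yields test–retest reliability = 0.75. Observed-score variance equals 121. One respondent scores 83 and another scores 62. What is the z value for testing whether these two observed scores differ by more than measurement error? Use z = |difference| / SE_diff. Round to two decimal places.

SD = √121 ≈ 11.000
SEM = 11.000 × √(1 − 0.750) = 11.000 × √0.250 ≈ 11.000 × 0.500 ≈ 5.500
SE_diff = √2 × SEM ≈ 7.778
z = 21 / 7.778 ≈ 2.700

2.70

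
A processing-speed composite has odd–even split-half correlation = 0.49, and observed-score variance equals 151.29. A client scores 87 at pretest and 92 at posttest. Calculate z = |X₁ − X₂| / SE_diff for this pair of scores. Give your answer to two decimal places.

σ = 151.29^(1/2) = 12.30000
Spearman-Brown: r = 2(0.49) / (1 + 0.49) = 0.98000 / 1.49000 ≃ 0.65772
SEM = 12.30000*√(1 − 0.65772) ≃ 7.19610
Standard error of the difference = 7.19610·√2 ≃ 10.17682
z = 5 / 10.17682 ≃ 0.49131

0.49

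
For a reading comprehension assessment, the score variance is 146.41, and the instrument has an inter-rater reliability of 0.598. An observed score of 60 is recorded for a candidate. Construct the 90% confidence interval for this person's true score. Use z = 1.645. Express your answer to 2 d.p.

SD = √146.41 ≈ 12.1000
SEM = 12.1000*√(1 − 0.5980) ≈ 7.6718
Margin = 1.645 * 7.6718 ≈ 12.6201
Interval: (47.3799, 72.6201)

[47.38, 72.62]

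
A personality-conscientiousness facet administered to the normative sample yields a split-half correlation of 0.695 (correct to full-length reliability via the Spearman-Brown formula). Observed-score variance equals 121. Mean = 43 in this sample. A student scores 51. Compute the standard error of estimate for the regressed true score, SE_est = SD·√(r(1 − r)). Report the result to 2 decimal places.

σ = 121^(1/2) = 11.0000
r_full = 2·0.695 / (1 + 0.695) ≈ 0.8201
SE_est = SD · √(r(1 − r)) = 11.0000 · √0.1476 ≈ 11.0000 · 0.3841 ≈ 4.2255

4.23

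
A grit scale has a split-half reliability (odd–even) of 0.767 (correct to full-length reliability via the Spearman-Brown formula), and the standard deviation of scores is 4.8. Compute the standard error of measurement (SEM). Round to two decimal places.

Full-length reliability (Spearman-Brown) = 2(0.767)/(1+0.767) ≈ 0.868
SEM = 4.800 · √(1 − 0.868) = 4.800 · √0.132 ≈ 4.800 · 0.363 ≈ 1.743

1.74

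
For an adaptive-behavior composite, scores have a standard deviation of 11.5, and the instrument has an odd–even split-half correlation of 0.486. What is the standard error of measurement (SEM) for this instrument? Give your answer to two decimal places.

Full-length reliability (Spearman-Brown) = 2(0.486)/(1+0.486) ≃ 0.6541
SEM = 11.5000 · √(1 − 0.6541) = 11.5000 · √0.3459 ≃ 11.5000 · 0.5881 ≃ 6.7635

6.76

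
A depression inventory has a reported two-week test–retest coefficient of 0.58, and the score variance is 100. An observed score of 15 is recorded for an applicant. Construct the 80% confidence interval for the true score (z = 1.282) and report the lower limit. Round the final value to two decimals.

6.69

SD = √100 ≈ 10.0000
The standard error of measurement is 10.0000×√(1 − 0.5800) ≈ 10.0000×0.6481 ≈ 6.4807.
Half-width = 1.282×6.4807 ≈ 8.3083
Lower bound: 15 − 8.3083 = 6.6917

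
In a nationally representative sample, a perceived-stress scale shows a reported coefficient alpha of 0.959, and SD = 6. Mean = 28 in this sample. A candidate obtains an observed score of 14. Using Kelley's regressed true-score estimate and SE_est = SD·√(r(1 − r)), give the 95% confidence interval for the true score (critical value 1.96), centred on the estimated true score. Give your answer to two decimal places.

[12.24, 16.91]

T̂ = 0.9590(14) + 0.0410(28) ≃ 14.5740
SE_est = SD · √(r(1 − r)) = 6.0000 · √0.0393 ≃ 6.0000 · 0.1983 ≃ 1.1897
CI = 14.5740 ± 1.96 · 1.1897 → [12.2421, 16.9059]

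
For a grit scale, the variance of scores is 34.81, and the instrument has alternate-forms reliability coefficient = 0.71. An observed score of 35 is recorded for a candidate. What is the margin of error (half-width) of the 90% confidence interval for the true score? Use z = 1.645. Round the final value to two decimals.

σ = 34.81^(1/2) = 5.900
SEM = 5.900 * √(1 − 0.710) = 5.900 * √0.290 ≈ 5.900 * 0.539 ≈ 3.177
Margin = 1.645 * 3.177 ≈ 5.227

5.23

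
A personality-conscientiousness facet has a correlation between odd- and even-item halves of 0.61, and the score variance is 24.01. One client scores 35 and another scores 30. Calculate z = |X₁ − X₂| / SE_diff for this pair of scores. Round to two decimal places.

σ = 24.01^(1/2) = 4.9000
r_full = 2·0.61 / (1 + 0.61) ≈ 0.7578
The standard error of measurement is 4.9000·√(1 − 0.7578) ≈ 4.9000·0.4922 ≈ 2.4117.
Standard error of the difference = 2.4117·√2 ≈ 3.4106
z = |35 − 30| / 3.4106 = 5 / 3.4106 ≈ 1.4660

1.47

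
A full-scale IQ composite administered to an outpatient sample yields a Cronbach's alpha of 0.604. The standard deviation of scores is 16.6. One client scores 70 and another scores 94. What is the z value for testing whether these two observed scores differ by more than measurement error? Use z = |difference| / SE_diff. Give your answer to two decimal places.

The standard error of measurement is 16.6000*√(1 − 0.6040) ≈ 16.6000*0.6293 ≈ 10.4461.
Standard error of the difference = 10.4461·√2 ≈ 14.7731
z = 24 / 14.7731 ≈ 1.6246

1.62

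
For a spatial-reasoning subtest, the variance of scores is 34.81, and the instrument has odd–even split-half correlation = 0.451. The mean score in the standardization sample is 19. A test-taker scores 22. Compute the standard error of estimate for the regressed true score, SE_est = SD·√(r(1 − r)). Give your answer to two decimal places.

σ = 34.81^(1/2) = 5.900
r_full = 2·0.451 / (1 + 0.451) ≈ 0.622
SE_est = SD * √(r(1 − r)) = 5.900 * √0.235 ≈ 5.900 * 0.485 ≈ 2.861

2.86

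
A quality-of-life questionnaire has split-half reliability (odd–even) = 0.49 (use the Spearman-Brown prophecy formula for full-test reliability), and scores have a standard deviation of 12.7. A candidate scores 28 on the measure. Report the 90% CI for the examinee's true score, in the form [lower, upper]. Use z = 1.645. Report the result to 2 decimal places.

r_full = 2·0.49 / (1 + 0.49) ≈ 0.658
SEM = 12.700 × √(1 − 0.658) = 12.700 × √0.342 ≈ 12.700 × 0.585 ≈ 7.430
1.645 × SEM ≈ 12.223
Interval: (15.777, 40.223)

[15.78, 40.22]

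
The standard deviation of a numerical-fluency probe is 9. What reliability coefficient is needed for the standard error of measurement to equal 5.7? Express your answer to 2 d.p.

Required reliability = 1 − (SEM/SD)² = 1 − 0.40111 ≈ 0.59889

0.60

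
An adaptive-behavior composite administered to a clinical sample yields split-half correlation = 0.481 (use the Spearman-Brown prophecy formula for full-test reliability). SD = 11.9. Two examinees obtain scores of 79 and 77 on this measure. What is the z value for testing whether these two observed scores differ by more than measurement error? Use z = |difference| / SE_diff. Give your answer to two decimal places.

r_full = 2·0.481 / (1 + 0.481) ≈ 0.650
SEM = 11.900×√(1 − 0.650) ≈ 7.045
Standard error of the difference = 7.045·√2 ≈ 9.962
z = 2 / 9.962 ≈ 0.201

0.20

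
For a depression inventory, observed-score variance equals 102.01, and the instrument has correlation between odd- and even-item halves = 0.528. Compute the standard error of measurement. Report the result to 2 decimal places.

5.61

σ = 102.01^(1/2) = 10.100
Full-length reliability (Spearman-Brown) = 2(0.528)/(1+0.528) ≈ 0.691
SEM = 10.100*√(1 − 0.691) ≈ 5.613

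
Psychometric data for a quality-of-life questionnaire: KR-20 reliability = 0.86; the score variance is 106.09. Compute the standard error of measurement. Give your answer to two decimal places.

SD = √106.09 = 10.300
The standard error of measurement is 10.300·√(1 − 0.860) ≈ 10.300·0.374 ≈ 3.854.

3.85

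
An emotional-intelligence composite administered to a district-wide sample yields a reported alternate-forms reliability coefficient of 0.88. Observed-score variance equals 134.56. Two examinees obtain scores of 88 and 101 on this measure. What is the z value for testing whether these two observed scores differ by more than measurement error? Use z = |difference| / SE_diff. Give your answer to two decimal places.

2.29

SD = √134.56 = 11.6000
SEM = 11.6000 * √(1 − 0.8800) = 11.6000 * √0.1200 ≈ 11.6000 * 0.3464 ≈ 4.0184
SE_diff = √2 * SEM ≈ 5.6828
z = 13 / 5.6828 ≈ 2.2876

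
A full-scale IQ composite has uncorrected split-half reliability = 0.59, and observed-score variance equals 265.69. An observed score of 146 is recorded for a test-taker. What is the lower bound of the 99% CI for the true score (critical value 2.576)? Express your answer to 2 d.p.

SD = √265.69 ≈ 16.300
Full-length reliability (Spearman-Brown) = 2(0.59)/(1+0.59) ≈ 0.742
The standard error of measurement is 16.300·√(1 − 0.742) ≈ 16.300·0.508 ≈ 8.277.
2.576 · SEM ≈ 21.322
Lower bound: 146 − 21.322 = 124.678

124.68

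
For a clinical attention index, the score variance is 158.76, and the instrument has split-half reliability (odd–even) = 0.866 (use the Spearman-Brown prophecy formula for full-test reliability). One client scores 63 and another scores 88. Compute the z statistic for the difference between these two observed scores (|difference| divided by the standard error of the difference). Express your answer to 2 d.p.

5.24

SD = √158.76 ≈ 12.600
Spearman-Brown: r = 2(0.866) / (1 + 0.866) = 1.732 / 1.866 ≈ 0.928
SEM = 12.600 · √(1 − 0.928) = 12.600 · √0.072 ≈ 12.600 · 0.268 ≈ 3.377
SE_diff = SEM · √2 ≈ 3.377 · 1.414 ≈ 4.775
z = |63 − 88| / 4.775 = 25 / 4.775 ≈ 5.235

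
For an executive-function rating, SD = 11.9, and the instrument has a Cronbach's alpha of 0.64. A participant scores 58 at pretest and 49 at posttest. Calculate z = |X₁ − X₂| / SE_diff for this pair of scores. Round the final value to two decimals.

SEM = 11.9000 × √(1 − 0.6400) = 11.9000 × √0.3600 ≈ 11.9000 × 0.6000 ≈ 7.1400
Standard error of the difference = 7.1400·√2 ≈ 10.0975
z = 9 / 10.0975 ≈ 0.8913

0.89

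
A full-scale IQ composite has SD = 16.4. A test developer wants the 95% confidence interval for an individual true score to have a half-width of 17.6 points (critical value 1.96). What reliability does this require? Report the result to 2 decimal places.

SEM needed = half-width / z = 17.6/1.96 ≈ 8.980
r = 1 − (SEM / SD)² = 1 − (8.980 / 16.4)² ≈ 1 − 0.300 ≈ 0.700

0.70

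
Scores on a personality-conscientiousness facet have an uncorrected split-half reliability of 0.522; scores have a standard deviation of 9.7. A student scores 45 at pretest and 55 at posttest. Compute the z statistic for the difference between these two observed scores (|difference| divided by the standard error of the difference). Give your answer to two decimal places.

1.30

Full-length reliability (Spearman-Brown) = 2(0.522)/(1+0.522) ≈ 0.6859
SEM = 9.7000*√(1 − 0.6859) ≈ 5.4360
SE_diff = SEM * √2 ≈ 5.4360 * 1.4142 ≈ 7.6876
z = 10 / 7.6876 ≈ 1.3008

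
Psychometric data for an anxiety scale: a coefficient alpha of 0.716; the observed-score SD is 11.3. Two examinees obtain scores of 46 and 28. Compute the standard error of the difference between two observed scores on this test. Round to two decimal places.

8.52

SEM = 11.3000·√(1 − 0.7160) ≃ 6.0220
SE_diff = SEM · √2 ≃ 6.0220 · 1.4142 ≃ 8.5163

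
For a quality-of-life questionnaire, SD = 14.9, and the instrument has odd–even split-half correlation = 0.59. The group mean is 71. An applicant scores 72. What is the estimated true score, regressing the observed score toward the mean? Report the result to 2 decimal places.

71.74

Full-length reliability (Spearman-Brown) = 2(0.59)/(1+0.59) ≈ 0.742
T̂ = r·X + (1 − r)·M = 0.742·72 + 0.258·71 ≈ 53.434 + 18.308 ≈ 71.742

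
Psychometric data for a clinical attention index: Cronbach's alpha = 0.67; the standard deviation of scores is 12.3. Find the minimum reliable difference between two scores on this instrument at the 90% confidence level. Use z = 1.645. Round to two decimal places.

SEM = 12.300 × √(1 − 0.670) = 12.300 × √0.330 ≃ 12.300 × 0.574 ≃ 7.066
SE_diff = SEM × √2 ≃ 7.066 × 1.414 ≃ 9.993
Minimum reliable difference = 1.645 × SE_diff ≃ 1.645 × 9.993 ≃ 16.438

16.44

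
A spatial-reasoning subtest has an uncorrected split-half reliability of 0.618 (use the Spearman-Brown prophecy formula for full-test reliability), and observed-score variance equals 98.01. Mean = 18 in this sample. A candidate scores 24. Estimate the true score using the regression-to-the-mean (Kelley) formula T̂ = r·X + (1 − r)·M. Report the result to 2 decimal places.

Spearman-Brown: r = 2(0.618) / (1 + 0.618) = 1.236 / 1.618 ≃ 0.764
Estimated true score = 0.764·24 + (1 − 0.764)·18 ≃ 22.583

22.58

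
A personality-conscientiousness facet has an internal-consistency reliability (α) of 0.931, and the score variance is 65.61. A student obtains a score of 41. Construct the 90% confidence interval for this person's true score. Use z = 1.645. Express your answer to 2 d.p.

[37.50, 44.50]

σ = 65.61^(1/2) = 8.100
SEM = 8.100*√(1 − 0.931) ≈ 2.128
1.645 * SEM ≈ 3.500
CI = 41 ± 3.500 → [37.500, 44.500]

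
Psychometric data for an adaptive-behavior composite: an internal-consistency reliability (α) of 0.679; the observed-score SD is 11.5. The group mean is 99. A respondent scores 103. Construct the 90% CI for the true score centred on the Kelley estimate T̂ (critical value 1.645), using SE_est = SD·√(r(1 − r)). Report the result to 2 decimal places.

[92.88, 110.55]

Estimated true score = 0.679×103 + (1 − 0.679)×99 ≈ 101.716
SE_est = SD × √(r(1 − r)) = 11.500 × √0.218 ≈ 11.500 × 0.467 ≈ 5.369
CI = 101.716 ± 1.645 × 5.369 → [92.884, 110.548]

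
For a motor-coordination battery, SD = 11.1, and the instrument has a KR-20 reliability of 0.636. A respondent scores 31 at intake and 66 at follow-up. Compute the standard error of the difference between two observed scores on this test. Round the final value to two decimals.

9.47

SEM = 11.10000 · √(1 − 0.63600) = 11.10000 · √0.36400 ≈ 11.10000 · 0.60332 ≈ 6.69690
Standard error of the difference = 6.69690·√2 ≈ 9.47084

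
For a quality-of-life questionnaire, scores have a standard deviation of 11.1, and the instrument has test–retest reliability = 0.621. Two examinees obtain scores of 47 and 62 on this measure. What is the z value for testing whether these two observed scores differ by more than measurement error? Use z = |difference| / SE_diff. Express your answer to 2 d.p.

1.55

SEM = 11.100 × √(1 − 0.621) = 11.100 × √0.379 ≈ 11.100 × 0.616 ≈ 6.833
SE_diff = SEM × √2 ≈ 6.833 × 1.414 ≈ 9.664
z = 15 / 9.664 ≈ 1.552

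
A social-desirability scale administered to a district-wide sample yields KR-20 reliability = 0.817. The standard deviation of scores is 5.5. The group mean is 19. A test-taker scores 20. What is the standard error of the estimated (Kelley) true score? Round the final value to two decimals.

SE_est = SD * √(r(1 − r)) = 5.5000 * √0.1495 ≃ 5.5000 * 0.3867 ≃ 2.1267

2.13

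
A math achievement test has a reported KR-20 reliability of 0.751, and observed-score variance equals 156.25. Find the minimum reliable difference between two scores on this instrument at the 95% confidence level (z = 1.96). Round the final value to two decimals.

σ = 156.25^(1/2) = 12.5000
SEM = 12.5000×√(1 − 0.7510) ≈ 6.2375
SE_diff = √2 × SEM ≈ 8.8211
Smallest detectable difference = 1.96×8.8211 ≈ 17.2894

17.29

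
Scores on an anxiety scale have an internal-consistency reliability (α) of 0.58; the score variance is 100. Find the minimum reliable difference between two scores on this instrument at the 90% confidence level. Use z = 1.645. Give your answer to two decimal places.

15.08

SD = √100 = 10.0000
The standard error of measurement is 10.0000×√(1 − 0.5800) ≃ 10.0000×0.6481 ≃ 6.4807.
SE_diff = √2 × SEM ≃ 9.1652
Smallest detectable difference = 1.645×9.1652 ≃ 15.0767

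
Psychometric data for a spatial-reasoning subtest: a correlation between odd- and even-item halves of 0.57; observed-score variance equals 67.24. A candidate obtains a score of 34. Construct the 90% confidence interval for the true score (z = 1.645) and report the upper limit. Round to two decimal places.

41.06

SD = √67.24 = 8.2000
Spearman-Brown: r = 2(0.57) / (1 + 0.57) = 1.1400 / 1.5700 ≃ 0.7261
SEM = 8.2000 · √(1 − 0.7261) = 8.2000 · √0.2739 ≃ 8.2000 · 0.5233 ≃ 4.2914
Half-width = 1.645·4.2914 ≃ 7.0593
Upper bound: 34 + 7.0593 = 41.0593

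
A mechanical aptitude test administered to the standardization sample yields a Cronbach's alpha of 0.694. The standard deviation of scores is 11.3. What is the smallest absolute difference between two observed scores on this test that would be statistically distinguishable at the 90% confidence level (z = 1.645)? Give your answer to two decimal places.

14.54

SEM = 11.300 × √(1 − 0.694) = 11.300 × √0.306 ≃ 11.300 × 0.553 ≃ 6.251
SE_diff = SEM × √2 ≃ 6.251 × 1.414 ≃ 8.840
Minimum reliable difference = 1.645 × SE_diff ≃ 1.645 × 8.840 ≃ 14.542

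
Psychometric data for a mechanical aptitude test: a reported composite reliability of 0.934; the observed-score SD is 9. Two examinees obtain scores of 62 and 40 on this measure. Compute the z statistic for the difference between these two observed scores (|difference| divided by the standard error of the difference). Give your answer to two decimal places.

SEM = 9.000×√(1 − 0.934) ≈ 2.312
SE_diff = √2 × SEM ≈ 3.270
z = |62 − 40| / 3.270 = 22 / 3.270 ≈ 6.728

6.73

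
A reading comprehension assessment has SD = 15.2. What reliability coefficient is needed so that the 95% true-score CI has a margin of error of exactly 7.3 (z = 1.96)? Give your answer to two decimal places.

SEM needed = half-width / z = 7.3/1.96 ≃ 3.72449
Required reliability = 1 − (SEM/SD)² = 1 − 0.06004 ≃ 0.93996

0.94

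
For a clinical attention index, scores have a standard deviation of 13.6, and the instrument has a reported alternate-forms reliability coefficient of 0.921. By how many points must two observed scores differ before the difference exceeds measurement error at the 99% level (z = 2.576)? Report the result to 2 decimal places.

SEM = 13.600 × √(1 − 0.921) = 13.600 × √0.079 ≈ 13.600 × 0.281 ≈ 3.823
SE_diff = √2 × SEM ≈ 5.406
Minimum reliable difference = 2.576 × SE_diff ≈ 2.576 × 5.406 ≈ 13.926

13.93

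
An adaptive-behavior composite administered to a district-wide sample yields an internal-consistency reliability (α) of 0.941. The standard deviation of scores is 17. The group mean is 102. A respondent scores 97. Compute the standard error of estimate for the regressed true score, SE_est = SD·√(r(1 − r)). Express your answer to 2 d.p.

4.01

SE_est = SD · √(r(1 − r)) = 17.0000 · √0.0555 ≃ 17.0000 · 0.2356 ≃ 4.0056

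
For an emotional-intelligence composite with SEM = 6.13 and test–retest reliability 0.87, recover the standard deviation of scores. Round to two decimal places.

SD = 6.13 / √(1 − 0.87) ≃ 17.0016

17.00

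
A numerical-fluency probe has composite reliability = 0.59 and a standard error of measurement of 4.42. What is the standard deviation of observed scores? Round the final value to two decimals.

6.90

SD = 4.42 / √(1 − 0.59) ≈ 6.9029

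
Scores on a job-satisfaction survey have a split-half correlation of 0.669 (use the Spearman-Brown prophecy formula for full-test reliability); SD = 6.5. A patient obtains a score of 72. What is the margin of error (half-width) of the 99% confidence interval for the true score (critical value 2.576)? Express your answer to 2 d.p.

Spearman-Brown: r = 2(0.669) / (1 + 0.669) = 1.3380 / 1.6690 ≈ 0.8017
SEM = 6.5000 * √(1 − 0.8017) = 6.5000 * √0.1983 ≈ 6.5000 * 0.4453 ≈ 2.8947
Margin = 2.576 * 2.8947 ≈ 7.4567

7.46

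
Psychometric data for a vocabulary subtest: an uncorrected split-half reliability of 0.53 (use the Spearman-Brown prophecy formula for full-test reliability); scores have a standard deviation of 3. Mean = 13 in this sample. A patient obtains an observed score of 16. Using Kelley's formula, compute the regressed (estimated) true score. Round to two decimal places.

Spearman-Brown: r = 2(0.53) / (1 + 0.53) = 1.060 / 1.530 ≃ 0.693
T̂ = r·X + (1 − r)·M = 0.693*16 + 0.307*13 ≃ 11.085 + 3.993 ≃ 15.078

15.08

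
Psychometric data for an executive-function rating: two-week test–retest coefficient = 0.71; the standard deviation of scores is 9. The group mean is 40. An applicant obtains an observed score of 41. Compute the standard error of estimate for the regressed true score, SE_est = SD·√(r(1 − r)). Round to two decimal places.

SE_est = SD × √(r(1 − r)) = 9.000 × √0.206 ≃ 9.000 × 0.454 ≃ 4.084

4.08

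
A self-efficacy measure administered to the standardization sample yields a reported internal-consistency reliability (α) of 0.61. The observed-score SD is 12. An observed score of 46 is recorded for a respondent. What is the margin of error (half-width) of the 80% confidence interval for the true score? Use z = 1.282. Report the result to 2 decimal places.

SEM = 12.000×√(1 − 0.610) ≃ 7.494
1.282 × SEM ≃ 9.607

9.61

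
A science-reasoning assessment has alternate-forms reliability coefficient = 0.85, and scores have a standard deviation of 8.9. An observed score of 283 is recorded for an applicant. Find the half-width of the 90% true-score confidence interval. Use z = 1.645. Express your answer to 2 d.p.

5.67

The standard error of measurement is 8.90000×√(1 − 0.85000) ≈ 8.90000×0.38730 ≈ 3.44696.
1.645 × SEM ≈ 5.67024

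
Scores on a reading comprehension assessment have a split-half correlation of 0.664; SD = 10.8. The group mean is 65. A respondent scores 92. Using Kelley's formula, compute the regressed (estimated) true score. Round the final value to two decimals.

86.55

r_full = 2·0.664 / (1 + 0.664) ≈ 0.7981
T̂ = r·X + (1 − r)·M = 0.7981*92 + 0.2019*65 ≈ 73.4231 + 13.1250 ≈ 86.5481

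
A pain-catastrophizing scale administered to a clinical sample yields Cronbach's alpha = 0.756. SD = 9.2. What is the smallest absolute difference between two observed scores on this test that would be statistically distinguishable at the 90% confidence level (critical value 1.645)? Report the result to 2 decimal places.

SEM = 9.20000 × √(1 − 0.75600) = 9.20000 × √0.24400 ≃ 9.20000 × 0.49396 ≃ 4.54446
SE_diff = SEM × √2 ≃ 4.54446 × 1.41421 ≃ 6.42684
Minimum reliable difference = 1.645 × SE_diff ≃ 1.645 × 6.42684 ≃ 10.57216

10.57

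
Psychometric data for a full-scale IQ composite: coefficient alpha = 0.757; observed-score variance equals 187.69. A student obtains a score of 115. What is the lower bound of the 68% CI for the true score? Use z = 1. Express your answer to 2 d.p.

σ = 187.69^(1/2) = 13.700
SEM = 13.700×√(1 − 0.757) ≈ 6.753
1 × SEM ≈ 6.753
Lower bound: 115 − 6.753 = 108.247

108.25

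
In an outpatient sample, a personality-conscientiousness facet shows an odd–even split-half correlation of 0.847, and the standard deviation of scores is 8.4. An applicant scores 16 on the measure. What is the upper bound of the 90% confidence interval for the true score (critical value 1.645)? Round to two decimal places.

Spearman-Brown: r = 2(0.847) / (1 + 0.847) = 1.694 / 1.847 ≈ 0.917
The standard error of measurement is 8.400×√(1 − 0.917) ≈ 8.400×0.288 ≈ 2.418.
Margin = 1.645 × 2.418 ≈ 3.977
Upper bound: 16 + 3.977 = 19.977

19.98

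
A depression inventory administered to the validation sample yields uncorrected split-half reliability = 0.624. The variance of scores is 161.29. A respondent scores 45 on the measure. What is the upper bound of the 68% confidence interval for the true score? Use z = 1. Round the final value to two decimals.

51.11

σ = 161.29^(1/2) = 12.700
Full-length reliability (Spearman-Brown) = 2(0.624)/(1+0.624) ≈ 0.768
The standard error of measurement is 12.700*√(1 − 0.768) ≈ 12.700*0.481 ≈ 6.111.
1 * SEM ≈ 6.111
Upper limit = 45 + 6.111 ≈ 51.111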